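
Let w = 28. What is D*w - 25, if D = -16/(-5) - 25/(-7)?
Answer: 823/5 ≈ 164.60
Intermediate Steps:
D = 237/35 (D = -16*(-1/5) - 25*(-1/7) = 16/5 + 25/7 = 237/35 ≈ 6.7714)
D*w - 25 = (237/35)*28 - 25 = 948/5 - 25 = 823/5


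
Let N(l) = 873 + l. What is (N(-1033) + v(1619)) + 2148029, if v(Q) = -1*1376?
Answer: 2146493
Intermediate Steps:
v(Q) = -1376
(N(-1033) + v(1619)) + 2148029 = ((873 - 1033) - 1376) + 2148029 = (-160 - 1376) + 2148029 = -1536 + 2148029 = 2146493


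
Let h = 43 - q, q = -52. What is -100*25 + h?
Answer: -2405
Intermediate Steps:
h = 95 (h = 43 - 1*(-52) = 43 + 52 = 95)
-100*25 + h = -100*25 + 95 = -2500 + 95 = -2405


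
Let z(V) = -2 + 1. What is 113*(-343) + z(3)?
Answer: -38760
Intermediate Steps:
z(V) = -1
113*(-343) + z(3) = 113*(-343) - 1 = -38759 - 1 = -38760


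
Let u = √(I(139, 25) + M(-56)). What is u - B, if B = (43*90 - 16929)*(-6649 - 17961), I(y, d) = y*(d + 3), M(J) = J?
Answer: -321381990 + 2*√959 ≈ -3.2138e+8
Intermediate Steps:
I(y, d) = y*(3 + d)
B = 321381990 (B = (3870 - 16929)*(-24610) = -13059*(-24610) = 321381990)
u = 2*√959 (u = √(139*(3 + 25) - 56) = √(139*28 - 56) = √(3892 - 56) = √3836 = 2*√959 ≈ 61.935)
u - B = 2*√959 - 1*321381990 = 2*√959 - 321381990 = -321381990 + 2*√959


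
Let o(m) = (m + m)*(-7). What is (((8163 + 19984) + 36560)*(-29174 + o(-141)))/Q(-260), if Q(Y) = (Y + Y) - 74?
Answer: 293338400/99 ≈ 2.9630e+6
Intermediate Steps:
Q(Y) = -74 + 2*Y (Q(Y) = 2*Y - 74 = -74 + 2*Y)
o(m) = -14*m (o(m) = (2*m)*(-7) = -14*m)
(((8163 + 19984) + 36560)*(-29174 + o(-141)))/Q(-260) = (((8163 + 19984) + 36560)*(-29174 - 14*(-141)))/(-74 + 2*(-260)) = ((28147 + 36560)*(-29174 + 1974))/(-74 - 520) = (64707*(-27200))/(-594) = -1760030400*(-1/594) = 293338400/99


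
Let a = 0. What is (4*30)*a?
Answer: 0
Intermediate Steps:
(4*30)*a = (4*30)*0 = 120*0 = 0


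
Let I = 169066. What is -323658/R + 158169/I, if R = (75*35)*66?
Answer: -1517599121/1627260250 ≈ -0.93261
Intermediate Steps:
R = 173250 (R = 2625*66 = 173250)
-323658/R + 158169/I = -323658/173250 + 158169/169066 = -323658*1/173250 + 158169*(1/169066) = -17981/9625 + 158169/169066 = -1517599121/1627260250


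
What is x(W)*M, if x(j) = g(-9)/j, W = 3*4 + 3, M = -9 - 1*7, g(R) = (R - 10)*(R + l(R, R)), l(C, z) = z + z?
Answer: -2736/5 ≈ -547.20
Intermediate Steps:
l(C, z) = 2*z
g(R) = 3*R*(-10 + R) (g(R) = (R - 10)*(R + 2*R) = (-10 + R)*(3*R) = 3*R*(-10 + R))
M = -16 (M = -9 - 7 = -16)
W = 15 (W = 12 + 3 = 15)
x(j) = 513/j (x(j) = (3*(-9)*(-10 - 9))/j = (3*(-9)*(-19))/j = 513/j)
x(W)*M = (513/15)*(-16) = (513*(1/15))*(-16) = (171/5)*(-16) = -2736/5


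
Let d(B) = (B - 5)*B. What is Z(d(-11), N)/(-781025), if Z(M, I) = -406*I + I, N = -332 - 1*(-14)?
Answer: -25758/156205 ≈ -0.16490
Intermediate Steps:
d(B) = B*(-5 + B) (d(B) = (-5 + B)*B = B*(-5 + B))
N = -318 (N = -332 + 14 = -318)
Z(M, I) = -405*I
Z(d(-11), N)/(-781025) = -405*(-318)/(-781025) = 128790*(-1/781025) = -25758/156205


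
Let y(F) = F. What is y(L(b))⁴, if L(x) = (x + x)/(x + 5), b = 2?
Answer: 256/2401 ≈ 0.10662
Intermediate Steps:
L(x) = 2*x/(5 + x) (L(x) = (2*x)/(5 + x) = 2*x/(5 + x))
y(L(b))⁴ = (2*2/(5 + 2))⁴ = (2*2/7)⁴ = (2*2*(⅐))⁴ = (4/7)⁴ = 256/2401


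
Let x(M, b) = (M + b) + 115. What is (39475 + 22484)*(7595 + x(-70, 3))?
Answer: 473552637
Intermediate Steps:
x(M, b) = 115 + M + b
(39475 + 22484)*(7595 + x(-70, 3)) = (39475 + 22484)*(7595 + (115 - 70 + 3)) = 61959*(7595 + 48) = 61959*7643 = 473552637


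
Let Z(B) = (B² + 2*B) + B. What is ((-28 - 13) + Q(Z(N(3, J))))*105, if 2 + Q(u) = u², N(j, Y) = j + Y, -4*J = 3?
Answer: 2594865/256 ≈ 10136.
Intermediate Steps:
J = -¾ (J = -¼*3 = -¾ ≈ -0.75000)
N(j, Y) = Y + j
Z(B) = B² + 3*B
Q(u) = -2 + u²
((-28 - 13) + Q(Z(N(3, J))))*105 = ((-28 - 13) + (-2 + ((-¾ + 3)*(3 + (-¾ + 3)))²))*105 = (-41 + (-2 + (9*(3 + 9/4)/4)²))*105 = (-41 + (-2 + ((9/4)*(21/4))²))*105 = (-41 + (-2 + (189/16)²))*105 = (-41 + (-2 + 35721/256))*105 = (-41 + 35209/256)*105 = (24713/256)*105 = 2594865/256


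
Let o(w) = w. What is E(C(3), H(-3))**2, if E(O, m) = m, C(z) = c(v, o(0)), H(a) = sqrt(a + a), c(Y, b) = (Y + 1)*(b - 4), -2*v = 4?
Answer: -6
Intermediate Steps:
v = -2 (v = -1/2*4 = -2)
c(Y, b) = (1 + Y)*(-4 + b)
H(a) = sqrt(2)*sqrt(a) (H(a) = sqrt(2*a) = sqrt(2)*sqrt(a))
C(z) = 4 (C(z) = -4 + 0 - 4*(-2) - 2*0 = -4 + 0 + 8 + 0 = 4)
E(C(3), H(-3))**2 = (sqrt(2)*sqrt(-3))**2 = (sqrt(2)*(I*sqrt(3)))**2 = (I*sqrt(6))**2 = -6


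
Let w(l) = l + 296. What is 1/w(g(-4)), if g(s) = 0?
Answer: 1/296 ≈ 0.0033784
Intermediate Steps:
w(l) = 296 + l
1/w(g(-4)) = 1/(296 + 0) = 1/296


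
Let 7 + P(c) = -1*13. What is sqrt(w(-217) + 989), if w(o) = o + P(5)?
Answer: 4*sqrt(47) ≈ 27.423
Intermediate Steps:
P(c) = -20 (P(c) = -7 - 1*13 = -7 - 13 = -20)
w(o) = -20 + o (w(o) = o - 20 = -20 + o)
sqrt(w(-217) + 989) = sqrt((-20 - 217) + 989) = sqrt(-237 + 989) = sqrt(752) = 4*sqrt(47)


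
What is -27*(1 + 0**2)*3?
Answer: -81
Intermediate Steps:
-27*(1 + 0**2)*3 = -27*(1 + 0)*3 = -27*3 = -81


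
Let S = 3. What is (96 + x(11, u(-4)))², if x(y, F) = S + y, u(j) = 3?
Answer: 12100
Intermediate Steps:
x(y, F) = 3 + y
(96 + x(11, u(-4)))² = (96 + (3 + 11))² = (96 + 14)² = 110² = 12100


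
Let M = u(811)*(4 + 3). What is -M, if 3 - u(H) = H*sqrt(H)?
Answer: -21 + 5677*sqrt(811) ≈ 1.6165e+5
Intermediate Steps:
u(H) = 3 - H**(3/2) (u(H) = 3 - H*sqrt(H) = 3 - H**(3/2))
M = 21 - 5677*sqrt(811) (M = (3 - 811**(3/2))*(4 + 3) = (3 - 811*sqrt(811))*7 = 21 - 5677*sqrt(811) ≈ -1.6165e+5)
-M = -(21 - 5677*sqrt(811)) = -21 + 5677*sqrt(811)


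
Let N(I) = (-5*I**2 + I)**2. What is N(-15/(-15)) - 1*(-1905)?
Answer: 1921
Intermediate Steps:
N(I) = (I - 5*I**2)**2
N(-15/(-15)) - 1*(-1905) = (-15/(-15))**2*(-1 + 5*(-15/(-15)))**2 - 1*(-1905) = (-15*(-1/15))**2*(-1 + 5*(-15*(-1/15)))**2 + 1905 = 1**2*(-1 + 5*1)**2 + 1905 = 1*(-1 + 5)**2 + 1905 = 1*4**2 + 1905 = 1*16 + 1905 = 16 + 1905 = 1921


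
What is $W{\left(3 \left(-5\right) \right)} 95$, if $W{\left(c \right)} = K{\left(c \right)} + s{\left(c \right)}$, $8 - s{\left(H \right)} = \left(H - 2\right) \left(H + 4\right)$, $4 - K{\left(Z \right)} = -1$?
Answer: $-16530$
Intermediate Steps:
$K{\left(Z \right)} = 5$ ($K{\left(Z \right)} = 4 - -1 = 4 + 1 = 5$)
$s{\left(H \right)} = 8 - \left(-2 + H\right) \left(4 + H\right)$ ($s{\left(H \right)} = 8 - \left(H - 2\right) \left(H + 4\right) = 8 - \left(-2 + H\right) \left(4 + H\right)$)
$W{\left(c \right)} = 21 - c^{2} - 2 c$ ($W{\left(c \right)} = 5 - \left(-16 + c^{2} + 2 c\right) = 21 - c^{2} - 2 c$)
$W{\left(3 \left(-5\right) \right)} 95 = \left(21 - \left(3 \left(-5\right)\right)^{2} - 2 \cdot 3 \left(-5\right)\right) 95 = \left(21 - \left(-15\right)^{2} - -30\right) 95 = \left(21 - 225 + 30\right) 95 = \left(-174\right) 95 = -16530$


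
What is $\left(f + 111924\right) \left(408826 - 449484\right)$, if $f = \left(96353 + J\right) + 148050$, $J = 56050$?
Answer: $-16766424066$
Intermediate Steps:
$f = 300453$ ($f = \left(96353 + 56050\right) + 148050 = 152403 + 148050 = 300453$)
$\left(f + 111924\right) \left(408826 - 449484\right) = \left(300453 + 111924\right) \left(408826 - 449484\right) = 412377 \left(-40658\right) = -16766424066$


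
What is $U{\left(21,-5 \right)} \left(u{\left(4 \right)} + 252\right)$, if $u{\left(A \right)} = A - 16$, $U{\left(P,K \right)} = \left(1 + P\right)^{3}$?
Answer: $2555520$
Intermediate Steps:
$u{\left(A \right)} = -16 + A$
$U{\left(21,-5 \right)} \left(u{\left(4 \right)} + 252\right) = \left(1 + 21\right)^{3} \left(\left(-16 + 4\right) + 252\right) = 22^{3} \left(-12 + 252\right) = 10648 \cdot 240 = 2555520$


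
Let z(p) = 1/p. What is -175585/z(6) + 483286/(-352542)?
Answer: -185703502853/176271 ≈ -1.0535e+6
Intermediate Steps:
-175585/z(6) + 483286/(-352542) = -175585/(1/6) + 483286/(-352542) = -175585/1/6 + 483286*(-1/352542) = -175585*6 - 241643/176271 = -1053510 - 241643/176271 = -185703502853/176271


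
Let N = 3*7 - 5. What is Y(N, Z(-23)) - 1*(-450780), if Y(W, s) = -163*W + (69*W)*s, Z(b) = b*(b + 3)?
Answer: 956012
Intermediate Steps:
Z(b) = b*(3 + b)
N = 16 (N = 21 - 5 = 16)
Y(W, s) = -163*W + 69*W*s
Y(N, Z(-23)) - 1*(-450780) = 16*(-163 + 69*(-23*(3 - 23))) - 1*(-450780) = 16*(-163 + 69*(-23*(-20))) + 450780 = 16*(-163 + 69*460) + 450780 = 16*(-163 + 31740) + 450780 = 16*31577 + 450780 = 505232 + 450780 = 956012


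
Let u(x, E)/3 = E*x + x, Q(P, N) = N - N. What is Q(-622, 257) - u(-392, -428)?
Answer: -502152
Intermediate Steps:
Q(P, N) = 0
u(x, E) = 3*x + 3*E*x (u(x, E) = 3*(E*x + x) = 3*(x + E*x) = 3*x + 3*E*x)
Q(-622, 257) - u(-392, -428) = 0 - 3*(-392)*(1 - 428) = 0 - 3*(-392)*(-427) = 0 - 1*502152 = 0 - 502152 = -502152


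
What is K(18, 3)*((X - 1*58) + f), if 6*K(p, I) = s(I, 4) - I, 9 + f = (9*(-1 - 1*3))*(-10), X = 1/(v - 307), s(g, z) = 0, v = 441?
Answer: -39263/268 ≈ -146.50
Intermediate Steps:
X = 1/134 (X = 1/(441 - 307) = 1/134 ≈ 0.0074627)
f = 351 (f = -9 + (9*(-1 - 1*3))*(-10) = -9 + (9*(-1 - 3))*(-10) = -9 + (9*(-4))*(-10) = -9 - 36*(-10) = -9 + 360 = 351)
K(p, I) = -I/6 (K(p, I) = (0 - I)/6 = (-I)/6 = -I/6)
K(18, 3)*((X - 1*58) + f) = (-⅙*3)*((1/134 - 1*58) + 351) = -((1/134 - 58) + 351)/2 = -(-7771/134 + 351)/2 = -½*39263/134 = -39263/268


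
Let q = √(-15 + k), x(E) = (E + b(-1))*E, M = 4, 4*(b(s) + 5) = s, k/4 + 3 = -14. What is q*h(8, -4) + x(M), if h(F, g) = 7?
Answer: -5 + 7*I*√83 ≈ -5.0 + 63.773*I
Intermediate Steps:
k = -68 (k = -12 + 4*(-14) = -12 - 56 = -68)
b(s) = -5 + s/4
x(E) = E*(-21/4 + E) (x(E) = (E + (-5 + (¼)*(-1)))*E = (E + (-5 - ¼))*E = (E - 21/4)*E = (-21/4 + E)*E = E*(-21/4 + E))
q = I*√83 (q = √(-15 - 68) = √(-83) = I*√83 ≈ 9.1104*I)
q*h(8, -4) + x(M) = (I*√83)*7 + (¼)*4*(-21 + 4*4) = 7*I*√83 + (¼)*4*(-21 + 16) = 7*I*√83 + (¼)*4*(-5) = 7*I*√83 - 5 = -5 + 7*I*√83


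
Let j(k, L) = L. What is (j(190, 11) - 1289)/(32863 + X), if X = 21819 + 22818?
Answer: -639/38750 ≈ -0.016490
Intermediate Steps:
X = 44637
(j(190, 11) - 1289)/(32863 + X) = (11 - 1289)/(32863 + 44637) = -1278/77500 = -1278*1/77500 = -639/38750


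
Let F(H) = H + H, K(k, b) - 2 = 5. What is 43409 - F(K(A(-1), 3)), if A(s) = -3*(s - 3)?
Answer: 43395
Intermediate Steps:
A(s) = 9 - 3*s (A(s) = -3*(-3 + s) = 9 - 3*s)
K(k, b) = 7 (K(k, b) = 2 + 5 = 7)
F(H) = 2*H
43409 - F(K(A(-1), 3)) = 43409 - 2*7 = 43409 - 1*14 = 43409 - 14 = 43395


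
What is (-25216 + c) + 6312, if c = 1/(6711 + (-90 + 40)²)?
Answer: -174124743/9211 ≈ -18904.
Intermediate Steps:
c = 1/9211 (c = 1/(6711 + (-50)²) = 1/(6711 + 2500) = 1/9211 ≈ 0.00010857)
(-25216 + c) + 6312 = (-25216 + 1/9211) + 6312 = -232264575/9211 + 6312 = -174124743/9211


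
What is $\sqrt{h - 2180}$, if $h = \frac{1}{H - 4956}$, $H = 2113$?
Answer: $\frac{11 i \sqrt{145621303}}{2843} \approx 46.69 i$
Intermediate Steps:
$h = - \frac{1}{2843}$ ($h = \frac{1}{2113 - 4956} = \frac{1}{-2843} = - \frac{1}{2843} \approx -0.00035174$)
$\sqrt{h - 2180} = \sqrt{- \frac{1}{2843} - 2180} = \sqrt{- \frac{6197741}{2843}} = \frac{11 i \sqrt{145621303}}{2843}$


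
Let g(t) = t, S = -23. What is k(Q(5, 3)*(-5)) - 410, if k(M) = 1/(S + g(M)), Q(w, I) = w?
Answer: -19681/48 ≈ -410.02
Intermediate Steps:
k(M) = 1/(-23 + M)
k(Q(5, 3)*(-5)) - 410 = 1/(-23 + 5*(-5)) - 410 = 1/(-23 - 25) - 410 = 1/(-48) - 410 = -1/48 - 410 = -19681/48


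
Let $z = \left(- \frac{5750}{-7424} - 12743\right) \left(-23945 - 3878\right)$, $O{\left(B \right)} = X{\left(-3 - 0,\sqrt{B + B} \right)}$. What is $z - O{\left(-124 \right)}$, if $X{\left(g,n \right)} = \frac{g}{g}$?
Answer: $\frac{1316003996331}{3712} \approx 3.5453 \cdot 10^{8}$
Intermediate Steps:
$X{\left(g,n \right)} = 1$
$O{\left(B \right)} = 1$
$z = \frac{1316004000043}{3712}$ ($z = \left(\left(-5750\right) \left(- \frac{1}{7424}\right) - 12743\right) \left(-27823\right) = \left(\frac{2875}{3712} - 12743\right) \left(-27823\right) = \left(- \frac{47299141}{3712}\right) \left(-27823\right) = \frac{1316004000043}{3712} \approx 3.5453 \cdot 10^{8}$)
$z - O{\left(-124 \right)} = \frac{1316004000043}{3712} - 1 = \frac{1316003996331}{3712}$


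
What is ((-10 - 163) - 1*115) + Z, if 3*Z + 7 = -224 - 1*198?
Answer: -431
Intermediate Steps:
Z = -143 (Z = -7/3 + (-224 - 1*198)/3 = -7/3 + (-224 - 198)/3 = -7/3 + (⅓)*(-422) = -7/3 - 422/3 = -143)
((-10 - 163) - 1*115) + Z = ((-10 - 163) - 1*115) - 143 = (-173 - 115) - 143 = -288 - 143 = -431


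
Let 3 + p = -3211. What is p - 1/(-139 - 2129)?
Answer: -7289351/2268 ≈ -3214.0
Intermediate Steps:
p = -3214 (p = -3 - 3211 = -3214)
p - 1/(-139 - 2129) = -3214 - 1/(-139 - 2129) = -3214 - 1/(-2268) = -3214 - 1*(-1/2268) = -3214 + 1/2268 = -7289351/2268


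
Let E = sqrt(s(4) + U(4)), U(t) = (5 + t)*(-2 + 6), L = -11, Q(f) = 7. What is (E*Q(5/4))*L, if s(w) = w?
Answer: -154*sqrt(10) ≈ -486.99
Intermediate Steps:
U(t) = 20 + 4*t (U(t) = (5 + t)*4 = 20 + 4*t)
E = 2*sqrt(10) (E = sqrt(4 + (20 + 4*4)) = sqrt(4 + (20 + 16)) = sqrt(4 + 36) = sqrt(40) = 2*sqrt(10) ≈ 6.3246)
(E*Q(5/4))*L = ((2*sqrt(10))*7)*(-11) = (14*sqrt(10))*(-11) = -154*sqrt(10)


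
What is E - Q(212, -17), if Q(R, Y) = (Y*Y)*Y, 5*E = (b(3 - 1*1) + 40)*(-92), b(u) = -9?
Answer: 21713/5 ≈ 4342.6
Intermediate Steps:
E = -2852/5 (E = ((-9 + 40)*(-92))/5 = (31*(-92))/5 = (⅕)*(-2852) = -2852/5 ≈ -570.40)
Q(R, Y) = Y³ (Q(R, Y) = Y²*Y = Y³)
E - Q(212, -17) = -2852/5 - 1*(-17)³ = -2852/5 - 1*(-4913) = -2852/5 + 4913 = 21713/5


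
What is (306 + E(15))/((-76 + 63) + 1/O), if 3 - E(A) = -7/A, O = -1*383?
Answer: -888943/37350 ≈ -23.800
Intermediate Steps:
O = -383
E(A) = 3 + 7/A (E(A) = 3 - (-7)/A = 3 + 7/A)
(306 + E(15))/((-76 + 63) + 1/O) = (306 + (3 + 7/15))/((-76 + 63) + 1/(-383)) = (306 + (3 + 7*(1/15)))/(-13 - 1/383) = (306 + (3 + 7/15))/(-4980/383) = (306 + 52/15)*(-383/4980) = (4642/15)*(-383/4980) = -888943/37350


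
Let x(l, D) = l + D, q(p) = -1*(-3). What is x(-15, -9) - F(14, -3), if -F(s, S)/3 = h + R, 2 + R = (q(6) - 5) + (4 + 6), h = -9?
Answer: -33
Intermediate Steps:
q(p) = 3
x(l, D) = D + l
R = 6 (R = -2 + ((3 - 5) + (4 + 6)) = -2 + (-2 + 10) = -2 + 8 = 6)
F(s, S) = 9 (F(s, S) = -3*(-9 + 6) = -3*(-3) = 9)
x(-15, -9) - F(14, -3) = (-9 - 15) - 1*9 = -24 - 9 = -33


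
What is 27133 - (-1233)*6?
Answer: 34531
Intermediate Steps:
27133 - (-1233)*6 = 27133 - 1*(-7398) = 27133 + 7398 = 34531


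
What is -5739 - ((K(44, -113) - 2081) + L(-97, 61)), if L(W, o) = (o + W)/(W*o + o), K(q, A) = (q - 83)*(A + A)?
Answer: -6086339/488 ≈ -12472.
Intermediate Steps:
K(q, A) = 2*A*(-83 + q) (K(q, A) = (-83 + q)*(2*A) = 2*A*(-83 + q))
L(W, o) = (W + o)/(o + W*o)
-5739 - ((K(44, -113) - 2081) + L(-97, 61)) = -5739 - ((2*(-113)*(-83 + 44) - 2081) + (-97 + 61)/(61*(1 - 97))) = -5739 - ((2*(-113)*(-39) - 2081) + (1/61)*(-36)/(-96)) = -5739 - ((8814 - 2081) + (1/61)*(-1/96)*(-36)) = -5739 - (6733 + 3/488) = -5739 - 1*3285707/488 = -5739 - 3285707/488 = -6086339/488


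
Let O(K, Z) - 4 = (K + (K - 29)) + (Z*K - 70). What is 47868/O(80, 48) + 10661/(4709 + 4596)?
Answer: 97408589/7267205 ≈ 13.404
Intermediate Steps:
O(K, Z) = -95 + 2*K + K*Z (O(K, Z) = 4 + ((K + (K - 29)) + (Z*K - 70)) = 4 + ((K + (-29 + K)) + (K*Z - 70)) = 4 + ((-29 + 2*K) + (-70 + K*Z)) = 4 + (-99 + 2*K + K*Z) = -95 + 2*K + K*Z)
47868/O(80, 48) + 10661/(4709 + 4596) = 47868/(-95 + 2*80 + 80*48) + 10661/(4709 + 4596) = 47868/(-95 + 160 + 3840) + 10661/9305 = 47868/3905 + 10661*(1/9305) = 47868*(1/3905) + 10661/9305 = 47868/3905 + 10661/9305 = 97408589/7267205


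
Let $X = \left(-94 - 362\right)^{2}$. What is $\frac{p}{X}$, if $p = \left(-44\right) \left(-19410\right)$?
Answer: $\frac{35585}{8664} \approx 4.1072$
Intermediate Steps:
$X = 207936$ ($X = \left(-456\right)^{2} = 207936$)
$p = 854040$
$\frac{p}{X} = \frac{854040}{207936} = 854040 \cdot \frac{1}{207936} = \frac{35585}{8664}$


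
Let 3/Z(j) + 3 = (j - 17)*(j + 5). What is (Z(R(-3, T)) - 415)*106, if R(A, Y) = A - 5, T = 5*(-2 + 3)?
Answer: -527827/12 ≈ -43986.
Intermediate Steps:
T = 5 (T = 5*1 = 5)
R(A, Y) = -5 + A
Z(j) = 3/(-3 + (-17 + j)*(5 + j)) (Z(j) = 3/(-3 + (j - 17)*(j + 5)) = 3/(-3 + (-17 + j)*(5 + j)))
(Z(R(-3, T)) - 415)*106 = (3/(-88 + (-5 - 3)² - 12*(-5 - 3)) - 415)*106 = (3/(-88 + (-8)² - 12*(-8)) - 415)*106 = (3/(-88 + 64 + 96) - 415)*106 = (3/72 - 415)*106 = (3*(1/72) - 415)*106 = (1/24 - 415)*106 = -9959/24*106 = -527827/12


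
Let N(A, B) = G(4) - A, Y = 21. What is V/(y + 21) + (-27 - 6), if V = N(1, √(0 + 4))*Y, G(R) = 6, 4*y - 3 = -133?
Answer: -969/23 ≈ -42.130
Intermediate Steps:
y = -65/2 (y = ¾ + (¼)*(-133) = ¾ - 133/4 = -65/2 ≈ -32.500)
N(A, B) = 6 - A
V = 105 (V = (6 - 1*1)*21 = (6 - 1)*21 = 5*21 = 105)
V/(y + 21) + (-27 - 6) = 105/(-65/2 + 21) + (-27 - 6) = 105/(-23/2) - 33 = -2/23*105 - 33 = -210/23 - 33 = -969/23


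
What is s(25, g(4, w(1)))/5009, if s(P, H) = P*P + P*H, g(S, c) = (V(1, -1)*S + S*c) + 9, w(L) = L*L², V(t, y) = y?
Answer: 850/5009 ≈ 0.16969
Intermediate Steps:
w(L) = L³
g(S, c) = 9 - S + S*c (g(S, c) = (-S + S*c) + 9 = 9 - S + S*c)
s(P, H) = P² + H*P
s(25, g(4, w(1)))/5009 = (25*((9 - 1*4 + 4*1³) + 25))/5009 = (25*((9 - 4 + 4*1) + 25))*(1/5009) = (25*((9 - 4 + 4) + 25))*(1/5009) = (25*(9 + 25))*(1/5009) = (25*34)*(1/5009) = 850*(1/5009) = 850/5009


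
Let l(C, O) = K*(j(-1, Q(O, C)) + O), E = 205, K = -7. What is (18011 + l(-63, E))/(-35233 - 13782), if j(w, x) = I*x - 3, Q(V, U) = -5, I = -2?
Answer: -16527/49015 ≈ -0.33718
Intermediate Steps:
j(w, x) = -3 - 2*x (j(w, x) = -2*x - 3 = -3 - 2*x)
l(C, O) = -49 - 7*O (l(C, O) = -7*((-3 - 2*(-5)) + O) = -7*((-3 + 10) + O) = -7*(7 + O) = -49 - 7*O)
(18011 + l(-63, E))/(-35233 - 13782) = (18011 + (-49 - 7*205))/(-35233 - 13782) = (18011 + (-49 - 1435))/(-49015) = (18011 - 1484)*(-1/49015) = 16527*(-1/49015) = -16527/49015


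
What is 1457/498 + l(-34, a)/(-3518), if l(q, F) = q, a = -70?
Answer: 2571329/875982 ≈ 2.9354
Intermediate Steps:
1457/498 + l(-34, a)/(-3518) = 1457/498 - 34/(-3518) = 1457*(1/498) - 34*(-1/3518) = 1457/498 + 17/1759 = 2571329/875982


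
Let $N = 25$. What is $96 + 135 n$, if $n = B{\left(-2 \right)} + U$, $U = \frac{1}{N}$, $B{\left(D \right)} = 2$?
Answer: $\frac{1857}{5} \approx 371.4$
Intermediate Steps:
$U = \frac{1}{25} \approx 0.04$
$n = \frac{51}{25}$ ($n = 2 + \frac{1}{25} = \frac{51}{25} \approx 2.04$)
$96 + 135 n = 96 + 135 \cdot \frac{51}{25} = 96 + \frac{1377}{5} = \frac{1857}{5}$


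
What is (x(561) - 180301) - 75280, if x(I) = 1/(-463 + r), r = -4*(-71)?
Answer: -45749000/179 ≈ -2.5558e+5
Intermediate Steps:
r = 284
x(I) = -1/179 (x(I) = 1/(-463 + 284) = 1/(-179) = -1/179)
(x(561) - 180301) - 75280 = (-1/179 - 180301) - 75280 = -32273880/179 - 75280 = -45749000/179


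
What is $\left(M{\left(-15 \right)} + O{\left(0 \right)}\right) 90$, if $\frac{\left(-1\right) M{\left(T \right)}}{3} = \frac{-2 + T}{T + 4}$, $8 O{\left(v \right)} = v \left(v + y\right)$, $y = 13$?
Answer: $- \frac{4590}{11} \approx -417.27$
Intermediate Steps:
$O{\left(v \right)} = \frac{v \left(13 + v\right)}{8}$ ($O{\left(v \right)} = \frac{v \left(v + 13\right)}{8} = \frac{v \left(13 + v\right)}{8}$)
$M{\left(T \right)} = - \frac{3 \left(-2 + T\right)}{4 + T}$ ($M{\left(T \right)} = - 3 \frac{-2 + T}{T + 4} = - 3 \frac{-2 + T}{4 + T} = - \frac{3 \left(-2 + T\right)}{4 + T}$)
$\left(M{\left(-15 \right)} + O{\left(0 \right)}\right) 90 = \left(\frac{3 \left(2 - -15\right)}{4 - 15} + \frac{1}{8} \cdot 0 \left(13 + 0\right)\right) 90 = \left(\frac{3 \left(2 + 15\right)}{-11} + \frac{1}{8} \cdot 0 \cdot 13\right) 90 = \left(3 \left(- \frac{1}{11}\right) 17 + 0\right) 90 = \left(- \frac{51}{11} + 0\right) 90 = \left(- \frac{51}{11}\right) 90 = - \frac{4590}{11}$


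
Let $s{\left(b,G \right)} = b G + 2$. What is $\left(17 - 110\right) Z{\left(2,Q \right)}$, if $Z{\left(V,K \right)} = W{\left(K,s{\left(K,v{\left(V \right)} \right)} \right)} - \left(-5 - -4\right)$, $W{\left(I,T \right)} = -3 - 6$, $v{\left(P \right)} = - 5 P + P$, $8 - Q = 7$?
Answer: $744$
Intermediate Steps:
$Q = 1$ ($Q = 8 - 7 = 1$)
$v{\left(P \right)} = - 4 P$
$s{\left(b,G \right)} = 2 + G b$ ($s{\left(b,G \right)} = G b + 2 = 2 + G b$)
$W{\left(I,T \right)} = -9$ ($W{\left(I,T \right)} = -3 - 6 = -9$)
$Z{\left(V,K \right)} = -8$ ($Z{\left(V,K \right)} = -9 - \left(-5 - -4\right) = -9 - \left(-5 + 4\right) = -9 - -1 = -9 + 1 = -8$)
$\left(17 - 110\right) Z{\left(2,Q \right)} = \left(17 - 110\right) \left(-8\right) = \left(-93\right) \left(-8\right) = 744$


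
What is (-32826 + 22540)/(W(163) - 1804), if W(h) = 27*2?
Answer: 5143/875 ≈ 5.8777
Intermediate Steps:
W(h) = 54
(-32826 + 22540)/(W(163) - 1804) = (-32826 + 22540)/(54 - 1804) = -10286/(-1750) = -10286*(-1/1750) = 5143/875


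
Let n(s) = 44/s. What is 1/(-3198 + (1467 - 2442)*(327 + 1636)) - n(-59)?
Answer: 84353353/113110257 ≈ 0.74576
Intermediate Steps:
1/(-3198 + (1467 - 2442)*(327 + 1636)) - n(-59) = 1/(-3198 + (1467 - 2442)*(327 + 1636)) - 44/(-59) = 1/(-3198 - 975*1963) - 44*(-1)/59 = 1/(-3198 - 1913925) - 1*(-44/59) = 1/(-1917123) + 44/59 = -1/1917123 + 44/59 = 84353353/113110257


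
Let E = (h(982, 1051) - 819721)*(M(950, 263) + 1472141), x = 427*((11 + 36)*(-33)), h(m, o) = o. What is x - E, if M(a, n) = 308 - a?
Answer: 1204671424053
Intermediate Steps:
x = -662277 (x = 427*(47*(-33)) = 427*(-1551) = -662277)
E = -1204672086330 (E = (1051 - 819721)*((308 - 1*950) + 1472141) = -818670*((308 - 950) + 1472141) = -818670*(-642 + 1472141) = -818670*1471499 = -1204672086330)
x - E = -662277 - 1*(-1204672086330) = -662277 + 1204672086330 = 1204671424053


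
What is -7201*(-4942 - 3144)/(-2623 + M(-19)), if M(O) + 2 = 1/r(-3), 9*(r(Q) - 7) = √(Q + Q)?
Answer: 58227286*(-√6 + 63*I)/(3*(-55122*I + 875*√6)) ≈ -22183.0 + 0.04687*I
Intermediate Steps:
r(Q) = 7 + √2*√Q/9 (r(Q) = 7 + √(Q + Q)/9 = 7 + √(2*Q)/9 = 7 + (√2*√Q)/9 = 7 + √2*√Q/9)
M(O) = -2 + 1/(7 + I*√6/9) (M(O) = -2 + 1/(7 + √2*√(-3)/9) = -2 + 1/(7 + √2*(I*√3)/9) = -2 + 1/(7 + I*√6/9))
-7201*(-4942 - 3144)/(-2623 + M(-19)) = -7201*(-4942 - 3144)/(-2623 + (-2*√6 + 117*I)/(√6 - 63*I)) = -7201*(-8086/(-2623 + (-2*√6 + 117*I)/(√6 - 63*I))) = -7201/(2623/8086 - (-2*√6 + 117*I)/(8086*(√6 - 63*I)))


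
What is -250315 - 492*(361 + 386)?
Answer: -617839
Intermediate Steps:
-250315 - 492*(361 + 386) = -250315 - 492*747 = -250315 - 1*367524 = -250315 - 367524 = -617839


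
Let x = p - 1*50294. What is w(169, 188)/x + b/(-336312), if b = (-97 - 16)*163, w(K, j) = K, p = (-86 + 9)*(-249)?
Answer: 516380971/10466365752 ≈ 0.049337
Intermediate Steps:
p = 19173 (p = -77*(-249) = 19173)
x = -31121 (x = 19173 - 1*50294 = 19173 - 50294 = -31121)
b = -18419 (b = -113*163 = -18419)
w(169, 188)/x + b/(-336312) = 169/(-31121) - 18419/(-336312) = 169*(-1/31121) - 18419*(-1/336312) = -169/31121 + 18419/336312 = 516380971/10466365752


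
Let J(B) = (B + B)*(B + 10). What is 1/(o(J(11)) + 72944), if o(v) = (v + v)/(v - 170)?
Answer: 73/5325143 ≈ 1.3709e-5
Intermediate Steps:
J(B) = 2*B*(10 + B) (J(B) = (2*B)*(10 + B) = 2*B*(10 + B))
o(v) = 2*v/(-170 + v) (o(v) = (2*v)/(-170 + v) = 2*v/(-170 + v))
1/(o(J(11)) + 72944) = 1/(2*(2*11*(10 + 11))/(-170 + 2*11*(10 + 11)) + 72944) = 1/(2*(2*11*21)/(-170 + 2*11*21) + 72944) = 1/(2*462/(-170 + 462) + 72944) = 1/(2*462/292 + 72944) = 1/(2*462*(1/292) + 72944) = 1/(231/73 + 72944) = 1/(5325143/73) = 73/5325143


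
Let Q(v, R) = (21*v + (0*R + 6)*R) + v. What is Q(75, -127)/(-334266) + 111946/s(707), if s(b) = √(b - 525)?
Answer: -148/55711 + 55973*√182/91 ≈ 8298.0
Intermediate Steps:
s(b) = √(-525 + b)
Q(v, R) = 6*R + 22*v (Q(v, R) = (21*v + (0 + 6)*R) + v = (21*v + 6*R) + v = (6*R + 21*v) + v = 6*R + 22*v)
Q(75, -127)/(-334266) + 111946/s(707) = (6*(-127) + 22*75)/(-334266) + 111946/(√(-525 + 707)) = (-762 + 1650)*(-1/334266) + 111946/(√182) = 888*(-1/334266) + 111946*(√182/182) = -148/55711 + 55973*√182/91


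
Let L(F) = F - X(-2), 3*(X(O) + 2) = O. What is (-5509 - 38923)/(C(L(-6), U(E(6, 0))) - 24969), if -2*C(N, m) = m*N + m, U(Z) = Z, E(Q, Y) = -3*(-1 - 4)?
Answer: 88864/49903 ≈ 1.7807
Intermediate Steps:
E(Q, Y) = 15 (E(Q, Y) = -3*(-5) = 15)
X(O) = -2 + O/3
L(F) = 8/3 + F (L(F) = F - (-2 + (⅓)*(-2)) = F - (-2 - ⅔) = F - 1*(-8/3) = F + 8/3 = 8/3 + F)
C(N, m) = -m/2 - N*m/2 (C(N, m) = -(m*N + m)/2 = -(N*m + m)/2 = -(m + N*m)/2 = -m/2 - N*m/2)
(-5509 - 38923)/(C(L(-6), U(E(6, 0))) - 24969) = (-5509 - 38923)/(-½*15*(1 + (8/3 - 6)) - 24969) = -44432/(-½*15*(1 - 10/3) - 24969) = -44432/(-½*15*(-7/3) - 24969) = -44432/(35/2 - 24969) = -44432/(-49903/2) = -44432*(-2/49903) = 88864/49903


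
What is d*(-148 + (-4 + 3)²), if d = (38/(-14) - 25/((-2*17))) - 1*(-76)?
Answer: -369957/34 ≈ -10881.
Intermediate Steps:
d = 17617/238 (d = (38*(-1/14) - 25/(-34)) + 76 = (-19/7 - 25*(-1/34)) + 76 = (-19/7 + 25/34) + 76 = -471/238 + 76 = 17617/238 ≈ 74.021)
d*(-148 + (-4 + 3)²) = 17617*(-148 + (-4 + 3)²)/238 = 17617*(-148 + (-1)²)/238 = 17617*(-148 + 1)/238 = (17617/238)*(-147) = -369957/34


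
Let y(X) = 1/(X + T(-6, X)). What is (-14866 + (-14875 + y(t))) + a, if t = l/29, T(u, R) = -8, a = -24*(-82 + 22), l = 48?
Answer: -5207413/184 ≈ -28301.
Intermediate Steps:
a = 1440 (a = -24*(-60) = 1440)
t = 48/29 ≈ 1.6552
y(X) = 1/(-8 + X) (y(X) = 1/(X - 8) = 1/(-8 + X))
(-14866 + (-14875 + y(t))) + a = (-14866 + (-14875 + 1/(-8 + 48/29))) + 1440 = (-14866 + (-14875 + 1/(-184/29))) + 1440 = (-14866 + (-14875 - 29/184)) + 1440 = (-14866 - 2737029/184) + 1440 = -5472373/184 + 1440 = -5207413/184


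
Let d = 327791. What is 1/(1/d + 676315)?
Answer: 327791/221689970166 ≈ 1.4786e-6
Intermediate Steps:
1/(1/d + 676315) = 1/(1/327791 + 676315) = 1/(221689970166/327791) = 327791/221689970166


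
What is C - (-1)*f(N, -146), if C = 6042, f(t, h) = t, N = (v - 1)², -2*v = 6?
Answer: 6058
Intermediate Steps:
v = -3 (v = -½*6 = -3)
N = 16 (N = (-3 - 1)² = (-4)² = 16)
C - (-1)*f(N, -146) = 6042 - (-1)*16 = 6042 - 1*(-16) = 6042 + 16 = 6058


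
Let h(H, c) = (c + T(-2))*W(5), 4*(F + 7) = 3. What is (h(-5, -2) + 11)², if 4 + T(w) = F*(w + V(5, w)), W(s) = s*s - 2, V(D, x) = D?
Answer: 4986289/16 ≈ 3.1164e+5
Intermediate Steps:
F = -25/4 (F = -7 + (¼)*3 = -7 + ¾ = -25/4 ≈ -6.2500)
W(s) = -2 + s² (W(s) = s² - 2 = -2 + s²)
T(w) = -141/4 - 25*w/4 (T(w) = -4 - 25*(w + 5)/4 = -4 - 25*(5 + w)/4 = -4 + (-125/4 - 25*w/4) = -141/4 - 25*w/4)
h(H, c) = -2093/4 + 23*c (h(H, c) = (c + (-141/4 - 25/4*(-2)))*(-2 + 5²) = (c + (-141/4 + 25/2))*(-2 + 25) = (c - 91/4)*23 = (-91/4 + c)*23 = -2093/4 + 23*c)
(h(-5, -2) + 11)² = ((-2093/4 + 23*(-2)) + 11)² = ((-2093/4 - 46) + 11)² = (-2277/4 + 11)² = (-2233/4)² = 4986289/16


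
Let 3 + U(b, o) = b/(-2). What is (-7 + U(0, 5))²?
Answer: 100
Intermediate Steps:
U(b, o) = -3 - b/2 (U(b, o) = -3 + b/(-2) = -3 + b*(-½) = -3 - b/2)
(-7 + U(0, 5))² = (-7 + (-3 - ½*0))² = (-7 + (-3 + 0))² = (-7 - 3)² = (-10)² = 100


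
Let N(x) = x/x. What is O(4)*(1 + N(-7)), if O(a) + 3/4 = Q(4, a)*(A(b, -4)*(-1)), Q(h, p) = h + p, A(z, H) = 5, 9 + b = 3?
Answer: -163/2 ≈ -81.500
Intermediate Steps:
b = -6 (b = -9 + 3 = -6)
N(x) = 1
O(a) = -83/4 - 5*a (O(a) = -¾ + (4 + a)*(5*(-1)) = -¾ + (4 + a)*(-5) = -¾ + (-20 - 5*a) = -83/4 - 5*a)
O(4)*(1 + N(-7)) = (-83/4 - 5*4)*(1 + 1) = (-83/4 - 20)*2 = -163/4*2 = -163/2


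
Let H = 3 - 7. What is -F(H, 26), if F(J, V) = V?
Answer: -26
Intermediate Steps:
H = -4
-F(H, 26) = -1*26 = -26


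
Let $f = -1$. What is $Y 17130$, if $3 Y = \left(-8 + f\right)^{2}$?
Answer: $462510$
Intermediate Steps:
$Y = 27$ ($Y = \frac{\left(-8 - 1\right)^{2}}{3} = \frac{\left(-9\right)^{2}}{3} = \frac{1}{3} \cdot 81 = 27$)
$Y 17130 = 27 \cdot 17130 = 462510$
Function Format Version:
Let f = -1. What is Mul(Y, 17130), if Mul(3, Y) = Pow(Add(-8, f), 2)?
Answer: 462510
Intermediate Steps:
Y = 27 (Y = Mul(Rational(1, 3), Pow(Add(-8, -1), 2)) = Mul(Rational(1, 3), Pow(-9, 2)) = Mul(Rational(1, 3), 81) = 27)
Mul(Y, 17130) = Mul(27, 17130) = 462510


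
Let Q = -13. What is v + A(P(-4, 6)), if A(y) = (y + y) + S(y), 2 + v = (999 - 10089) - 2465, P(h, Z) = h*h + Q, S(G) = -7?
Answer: -11558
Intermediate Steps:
P(h, Z) = -13 + h**2 (P(h, Z) = h*h - 13 = h**2 - 13 = -13 + h**2)
v = -11557 (v = -2 + ((999 - 10089) - 2465) = -2 + (-9090 - 2465) = -2 - 11555 = -11557)
A(y) = -7 + 2*y (A(y) = (y + y) - 7 = 2*y - 7 = -7 + 2*y)
v + A(P(-4, 6)) = -11557 + (-7 + 2*(-13 + (-4)**2)) = -11557 + (-7 + 2*(-13 + 16)) = -11557 + (-7 + 2*3) = -11557 + (-7 + 6) = -11557 - 1 = -11558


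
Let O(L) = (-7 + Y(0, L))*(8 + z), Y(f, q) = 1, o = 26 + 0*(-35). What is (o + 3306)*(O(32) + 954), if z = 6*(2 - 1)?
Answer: 2898840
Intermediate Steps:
z = 6 (z = 6*1 = 6)
o = 26 (o = 26 + 0 = 26)
O(L) = -84 (O(L) = (-7 + 1)*(8 + 6) = -6*14 = -84)
(o + 3306)*(O(32) + 954) = (26 + 3306)*(-84 + 954) = 3332*870 = 2898840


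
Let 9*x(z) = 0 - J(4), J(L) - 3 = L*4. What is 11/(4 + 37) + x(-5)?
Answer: -680/369 ≈ -1.8428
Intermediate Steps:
J(L) = 3 + 4*L (J(L) = 3 + L*4 = 3 + 4*L)
x(z) = -19/9 (x(z) = (0 - (3 + 4*4))/9 = (0 - (3 + 16))/9 = (0 - 1*19)/9 = (0 - 19)/9 = (⅑)*(-19) = -19/9)
11/(4 + 37) + x(-5) = 11/(4 + 37) - 19/9 = 11/41 - 19/9 = -680/369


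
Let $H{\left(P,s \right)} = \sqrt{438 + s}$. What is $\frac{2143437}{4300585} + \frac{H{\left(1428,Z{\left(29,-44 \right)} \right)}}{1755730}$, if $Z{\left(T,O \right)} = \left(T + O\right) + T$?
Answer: $\frac{2143437}{4300585} + \frac{\sqrt{113}}{877865} \approx 0.49842$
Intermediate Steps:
$Z{\left(T,O \right)} = O + 2 T$ ($Z{\left(T,O \right)} = \left(O + T\right) + T = O + 2 T$)
$\frac{2143437}{4300585} + \frac{H{\left(1428,Z{\left(29,-44 \right)} \right)}}{1755730} = \frac{2143437}{4300585} + \frac{\sqrt{438 + \left(-44 + 2 \cdot 29\right)}}{1755730} = 2143437 \cdot \frac{1}{4300585} + \sqrt{438 + \left(-44 + 58\right)} \frac{1}{1755730} = \frac{2143437}{4300585} + \sqrt{438 + 14} \cdot \frac{1}{1755730} = \frac{2143437}{4300585} + \sqrt{452} \cdot \frac{1}{1755730} = \frac{2143437}{4300585} + 2 \sqrt{113} \cdot \frac{1}{1755730} = \frac{2143437}{4300585} + \frac{\sqrt{113}}{877865}$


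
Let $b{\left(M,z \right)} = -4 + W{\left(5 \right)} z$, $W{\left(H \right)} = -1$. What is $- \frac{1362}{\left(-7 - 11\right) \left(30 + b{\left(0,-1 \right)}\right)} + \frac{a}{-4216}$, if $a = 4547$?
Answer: $\frac{588725}{341496} \approx 1.724$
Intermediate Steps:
$b{\left(M,z \right)} = -4 - z$
$- \frac{1362}{\left(-7 - 11\right) \left(30 + b{\left(0,-1 \right)}\right)} + \frac{a}{-4216} = - \frac{1362}{\left(-7 - 11\right) \left(30 - 3\right)} + \frac{4547}{-4216} = - \frac{1362}{\left(-7 - 11\right) \left(30 + \left(-4 + 1\right)\right)} + 4547 \left(- \frac{1}{4216}\right) = - \frac{1362}{\left(-18\right) \left(30 - 3\right)} - \frac{4547}{4216} = - \frac{1362}{\left(-18\right) 27} - \frac{4547}{4216} = - \frac{1362}{-486} - \frac{4547}{4216} = \left(-1362\right) \left(- \frac{1}{486}\right) - \frac{4547}{4216} = \frac{227}{81} - \frac{4547}{4216} = \frac{588725}{341496}$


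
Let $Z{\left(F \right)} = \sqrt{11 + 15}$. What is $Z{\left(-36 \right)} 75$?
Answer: $75 \sqrt{26} \approx 382.43$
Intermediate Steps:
$Z{\left(F \right)} = \sqrt{26}$
$Z{\left(-36 \right)} 75 = \sqrt{26} \cdot 75 = 75 \sqrt{26}$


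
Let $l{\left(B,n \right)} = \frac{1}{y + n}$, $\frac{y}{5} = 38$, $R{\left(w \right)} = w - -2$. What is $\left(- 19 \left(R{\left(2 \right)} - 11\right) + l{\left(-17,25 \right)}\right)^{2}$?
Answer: $\frac{817731216}{46225} \approx 17690.0$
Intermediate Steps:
$R{\left(w \right)} = 2 + w$ ($R{\left(w \right)} = w + 2 = 2 + w$)
$y = 190$ ($y = 5 \cdot 38 = 190$)
$l{\left(B,n \right)} = \frac{1}{190 + n}$
$\left(- 19 \left(R{\left(2 \right)} - 11\right) + l{\left(-17,25 \right)}\right)^{2} = \left(- 19 \left(\left(2 + 2\right) - 11\right) + \frac{1}{190 + 25}\right)^{2} = \left(- 19 \left(4 - 11\right) + \frac{1}{215}\right)^{2} = \left(\left(-19\right) \left(-7\right) + \frac{1}{215}\right)^{2} = \left(133 + \frac{1}{215}\right)^{2} = \left(\frac{28596}{215}\right)^{2} = \frac{817731216}{46225}$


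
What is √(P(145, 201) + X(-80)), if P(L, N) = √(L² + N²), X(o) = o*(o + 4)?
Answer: √(6080 + √61426) ≈ 79.548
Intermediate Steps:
X(o) = o*(4 + o)
√(P(145, 201) + X(-80)) = √(√(145² + 201²) - 80*(4 - 80)) = √(√(21025 + 40401) - 80*(-76)) = √(√61426 + 6080) = √(6080 + √61426)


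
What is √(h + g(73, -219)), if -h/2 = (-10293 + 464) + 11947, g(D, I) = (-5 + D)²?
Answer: 2*√97 ≈ 19.698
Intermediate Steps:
h = -4236 (h = -2*((-10293 + 464) + 11947) = -2*(-9829 + 11947) = -2*2118 = -4236)
√(h + g(73, -219)) = √(-4236 + (-5 + 73)²) = √(-4236 + 68²) = √(-4236 + 4624) = √388 = 2*√97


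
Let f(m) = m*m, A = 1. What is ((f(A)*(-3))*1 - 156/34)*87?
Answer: -11223/17 ≈ -660.18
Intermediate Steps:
f(m) = m**2
((f(A)*(-3))*1 - 156/34)*87 = ((1**2*(-3))*1 - 156/34)*87 = ((1*(-3))*1 - 156*1/34)*87 = (-3*1 - 78/17)*87 = (-3 - 78/17)*87 = -129/17*87 = -11223/17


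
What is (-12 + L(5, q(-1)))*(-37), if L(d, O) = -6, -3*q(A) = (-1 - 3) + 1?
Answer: 666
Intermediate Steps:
q(A) = 1 (q(A) = -((-1 - 3) + 1)/3 = -(-4 + 1)/3 = -1/3*(-3) = 1)
(-12 + L(5, q(-1)))*(-37) = (-12 - 6)*(-37) = -18*(-37) = 666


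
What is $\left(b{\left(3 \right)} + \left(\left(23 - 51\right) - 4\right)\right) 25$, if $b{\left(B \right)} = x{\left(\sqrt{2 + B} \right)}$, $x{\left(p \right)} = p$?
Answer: $-800 + 25 \sqrt{5} \approx -744.1$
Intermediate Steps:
$b{\left(B \right)} = \sqrt{2 + B}$
$\left(b{\left(3 \right)} + \left(\left(23 - 51\right) - 4\right)\right) 25 = \left(\sqrt{2 + 3} + \left(\left(23 - 51\right) - 4\right)\right) 25 = \left(\sqrt{5} - 32\right) 25 = \left(-32 + \sqrt{5}\right) 25 = -800 + 25 \sqrt{5}$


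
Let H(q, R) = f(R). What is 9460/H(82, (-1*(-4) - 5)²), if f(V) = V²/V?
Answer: 9460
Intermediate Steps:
f(V) = V
H(q, R) = R
9460/H(82, (-1*(-4) - 5)²) = 9460/((-1*(-4) - 5)²) = 9460/((4 - 5)²) = 9460/((-1)²) = 9460/1 = 9460*1 = 9460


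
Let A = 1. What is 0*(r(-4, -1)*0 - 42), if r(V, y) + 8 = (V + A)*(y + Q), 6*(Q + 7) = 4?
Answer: 0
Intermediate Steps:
Q = -19/3 (Q = -7 + (⅙)*4 = -7 + ⅔ = -19/3 ≈ -6.3333)
r(V, y) = -8 + (1 + V)*(-19/3 + y) (r(V, y) = -8 + (V + 1)*(y - 19/3) = -8 + (1 + V)*(-19/3 + y))
0*(r(-4, -1)*0 - 42) = 0*((-43/3 - 1 - 19/3*(-4) - 4*(-1))*0 - 42) = 0*((-43/3 - 1 + 76/3 + 4)*0 - 42) = 0*(14*0 - 42) = 0*(0 - 42) = 0*(-42) = 0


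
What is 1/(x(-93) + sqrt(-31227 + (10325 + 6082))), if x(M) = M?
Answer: -31/7823 - 2*I*sqrt(3705)/23469 ≈ -0.0039627 - 0.0051872*I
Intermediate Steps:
1/(x(-93) + sqrt(-31227 + (10325 + 6082))) = 1/(-93 + sqrt(-31227 + (10325 + 6082))) = 1/(-93 + sqrt(-31227 + 16407)) = 1/(-93 + sqrt(-14820)) = 1/(-93 + 2*I*sqrt(3705))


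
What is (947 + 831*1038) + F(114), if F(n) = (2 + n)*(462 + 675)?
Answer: 995417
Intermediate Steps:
F(n) = 2274 + 1137*n (F(n) = (2 + n)*1137 = 2274 + 1137*n)
(947 + 831*1038) + F(114) = (947 + 831*1038) + (2274 + 1137*114) = (947 + 862578) + (2274 + 129618) = 863525 + 131892 = 995417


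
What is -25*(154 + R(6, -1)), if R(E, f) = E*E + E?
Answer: -4900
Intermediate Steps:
R(E, f) = E + E**2 (R(E, f) = E**2 + E = E + E**2)
-25*(154 + R(6, -1)) = -25*(154 + 6*(1 + 6)) = -25*(154 + 6*7) = -25*(154 + 42) = -25*196 = -4900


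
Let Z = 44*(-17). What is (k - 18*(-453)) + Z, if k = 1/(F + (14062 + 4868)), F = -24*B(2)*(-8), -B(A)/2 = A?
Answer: 134507773/18162 ≈ 7406.0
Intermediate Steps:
B(A) = -2*A
F = -768 (F = -(-48)*2*(-8) = -24*(-4)*(-8) = 96*(-8) = -768)
k = 1/18162 (k = 1/(-768 + (14062 + 4868)) = 1/(-768 + 18930) = 1/18162 ≈ 5.5060e-5)
Z = -748
(k - 18*(-453)) + Z = (1/18162 - 18*(-453)) - 748 = (1/18162 + 8154) - 748 = 148092949/18162 - 748 = 134507773/18162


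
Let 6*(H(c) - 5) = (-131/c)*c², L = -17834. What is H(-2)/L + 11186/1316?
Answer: 454621/53502 ≈ 8.4973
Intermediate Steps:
H(c) = 5 - 131*c/6 (H(c) = 5 + ((-131/c)*c²)/6 = 5 + (-131*c)/6 = 5 - 131*c/6)
H(-2)/L + 11186/1316 = (5 - 131/6*(-2))/(-17834) + 11186/1316 = (5 + 131/3)*(-1/17834) + 11186*(1/1316) = (146/3)*(-1/17834) + 17/2 = -73/26751 + 17/2 = 454621/53502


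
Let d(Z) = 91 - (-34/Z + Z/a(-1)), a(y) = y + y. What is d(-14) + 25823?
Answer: 181332/7 ≈ 25905.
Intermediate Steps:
a(y) = 2*y
d(Z) = 91 + Z/2 + 34/Z (d(Z) = 91 - (-34/Z + Z/((2*(-1)))) = 91 - (-34/Z + Z/(-2)) = 91 - (-34/Z + Z*(-½)) = 91 - (-34/Z - Z/2) = 91 + (Z/2 + 34/Z) = 91 + Z/2 + 34/Z)
d(-14) + 25823 = (91 + (½)*(-14) + 34/(-14)) + 25823 = (91 - 7 + 34*(-1/14)) + 25823 = (91 - 7 - 17/7) + 25823 = 571/7 + 25823 = 181332/7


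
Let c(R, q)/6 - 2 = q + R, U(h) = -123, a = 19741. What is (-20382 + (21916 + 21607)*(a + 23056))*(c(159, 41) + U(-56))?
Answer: 2028407825961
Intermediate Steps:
c(R, q) = 12 + 6*R + 6*q (c(R, q) = 12 + 6*(q + R) = 12 + 6*(R + q) = 12 + (6*R + 6*q) = 12 + 6*R + 6*q)
(-20382 + (21916 + 21607)*(a + 23056))*(c(159, 41) + U(-56)) = (-20382 + (21916 + 21607)*(19741 + 23056))*((12 + 6*159 + 6*41) - 123) = (-20382 + 43523*42797)*((12 + 954 + 246) - 123) = (-20382 + 1862653831)*(1212 - 123) = 1862633449*1089 = 2028407825961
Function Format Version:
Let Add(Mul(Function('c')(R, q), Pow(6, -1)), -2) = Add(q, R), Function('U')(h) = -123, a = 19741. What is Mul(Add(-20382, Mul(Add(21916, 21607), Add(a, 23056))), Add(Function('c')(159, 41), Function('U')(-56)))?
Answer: 2028407825961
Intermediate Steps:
Function('c')(R, q) = Add(12, Mul(6, R), Mul(6, q)) (Function('c')(R, q) = Add(12, Mul(6, Add(q, R))) = Add(12, Mul(6, Add(R, q))) = Add(12, Add(Mul(6, R), Mul(6, q))) = Add(12, Mul(6, R), Mul(6, q)))
Mul(Add(-20382, Mul(Add(21916, 21607), Add(a, 23056))), Add(Function('c')(159, 41), Function('U')(-56))) = Mul(Add(-20382, Mul(Add(21916, 21607), Add(19741, 23056))), Add(Add(12, Mul(6, 159), Mul(6, 41)), -123)) = Mul(Add(-20382, Mul(43523, 42797)), Add(Add(12, 954, 246), -123)) = Mul(Add(-20382, 1862653831), Add(1212, -123)) = Mul(1862633449, 1089) = 2028407825961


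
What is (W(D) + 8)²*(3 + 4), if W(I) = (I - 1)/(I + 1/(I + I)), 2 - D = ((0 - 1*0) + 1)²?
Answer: 448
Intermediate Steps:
D = 1 (D = 2 - ((0 - 1*0) + 1)² = 2 - ((0 + 0) + 1)² = 2 - (0 + 1)² = 2 - 1*1² = 2 - 1*1 = 2 - 1 = 1)
W(I) = (-1 + I)/(I + 1/(2*I))
(W(D) + 8)²*(3 + 4) = (2*1*(-1 + 1)/(1 + 2*1²) + 8)²*(3 + 4) = (2*1*0/(1 + 2*1) + 8)²*7 = (2*1*0/(1 + 2) + 8)²*7 = (2*1*0/3 + 8)²*7 = (2*1*(⅓)*0 + 8)²*7 = (0 + 8)²*7 = 8²*7 = 64*7 = 448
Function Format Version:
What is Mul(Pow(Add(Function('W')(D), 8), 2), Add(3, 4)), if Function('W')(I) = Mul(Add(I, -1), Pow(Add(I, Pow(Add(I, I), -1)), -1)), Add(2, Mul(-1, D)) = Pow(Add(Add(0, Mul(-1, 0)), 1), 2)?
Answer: 448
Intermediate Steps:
D = 1 (D = Add(2, Mul(-1, Pow(Add(Add(0, Mul(-1, 0)), 1), 2))) = Add(2, Mul(-1, Pow(Add(Add(0, 0), 1), 2))) = Add(2, Mul(-1, Pow(Add(0, 1), 2))) = Add(2, Mul(-1, Pow(1, 2))) = Add(2, Mul(-1, 1)) = Add(2, -1) = 1)
Function('W')(I) = Mul(Pow(Add(I, Mul(Rational(1, 2), Pow(I, -1))), -1), Add(-1, I)) (Function('W')(I) = Mul(Add(-1, I), Pow(Add(I, Pow(Mul(2, I), -1)), -1)) = Mul(Add(-1, I), Pow(Add(I, Mul(Rational(1, 2), Pow(I, -1))), -1)) = Mul(Pow(Add(I, Mul(Rational(1, 2), Pow(I, -1))), -1), Add(-1, I)))
Mul(Pow(Add(Function('W')(D), 8), 2), Add(3, 4)) = Mul(Pow(Add(Mul(2, 1, Pow(Add(1, Mul(2, Pow(1, 2))), -1), Add(-1, 1)), 8), 2), Add(3, 4)) = Mul(Pow(Add(Mul(2, 1, Pow(Add(1, Mul(2, 1)), -1), 0), 8), 2), 7) = Mul(Pow(Add(Mul(2, 1, Pow(Add(1, 2), -1), 0), 8), 2), 7) = Mul(Pow(Add(Mul(2, 1, Pow(3, -1), 0), 8), 2), 7) = Mul(Pow(Add(Mul(2, 1, Rational(1, 3), 0), 8), 2), 7) = Mul(Pow(Add(0, 8), 2), 7) = Mul(Pow(8, 2), 7) = Mul(64, 7) = 448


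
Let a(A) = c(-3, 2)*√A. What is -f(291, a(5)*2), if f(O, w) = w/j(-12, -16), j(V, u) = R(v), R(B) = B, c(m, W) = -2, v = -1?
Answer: -4*√5 ≈ -8.9443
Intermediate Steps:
a(A) = -2*√A
j(V, u) = -1
f(O, w) = -w (f(O, w) = w/(-1) = w*(-1) = -w)
-f(291, a(5)*2) = -(-1)*-2*√5*2 = -(-1)*(-4*√5) = -4*√5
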